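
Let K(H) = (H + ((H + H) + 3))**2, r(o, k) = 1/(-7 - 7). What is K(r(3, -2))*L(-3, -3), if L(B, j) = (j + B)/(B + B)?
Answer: 1521/196 ≈ 7.7602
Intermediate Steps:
L(B, j) = (B + j)/(2*B) (L(B, j) = (B + j)/((2*B)) = (B + j)*(1/(2*B)) = (B + j)/(2*B))
r(o, k) = -1/14 (r(o, k) = 1/(-14) = -1/14)
K(H) = (3 + 3*H)**2 (K(H) = (H + (2*H + 3))**2 = (H + (3 + 2*H))**2 = (3 + 3*H)**2)
K(r(3, -2))*L(-3, -3) = (9*(1 - 1/14)**2)*((1/2)*(-3 - 3)/(-3)) = (9*(13/14)**2)*((1/2)*(-1/3)*(-6)) = (9*(169/196))*1 = (1521/196)*1 = 1521/196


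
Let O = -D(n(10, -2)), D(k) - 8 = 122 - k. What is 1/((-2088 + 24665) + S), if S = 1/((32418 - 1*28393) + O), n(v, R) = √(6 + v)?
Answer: 3899/88027724 ≈ 4.4293e-5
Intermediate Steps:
D(k) = 130 - k (D(k) = 8 + (122 - k) = 130 - k)
O = -126 (O = -(130 - √(6 + 10)) = -(130 - √16) = -(130 - 1*4) = -(130 - 4) = -1*126 = -126)
S = 1/3899 (S = 1/((32418 - 1*28393) - 126) = 1/((32418 - 28393) - 126) = 1/(4025 - 126) = 1/3899 ≈ 0.00025648)
1/((-2088 + 24665) + S) = 1/((-2088 + 24665) + 1/3899) = 1/(22577 + 1/3899) = 1/(88027724/3899) = 3899/88027724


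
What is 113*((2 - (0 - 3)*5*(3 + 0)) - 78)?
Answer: -3503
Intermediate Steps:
113*((2 - (0 - 3)*5*(3 + 0)) - 78) = 113*((2 - (-3*5)*3) - 78) = 113*((2 - (-15)*3) - 78) = 113*((2 - 1*(-45)) - 78) = 113*((2 + 45) - 78) = 113*(47 - 78) = 113*(-31) = -3503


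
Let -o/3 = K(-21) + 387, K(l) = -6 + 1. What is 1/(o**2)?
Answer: 1/1313316 ≈ 7.6143e-7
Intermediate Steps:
K(l) = -5
o = -1146 (o = -3*(-5 + 387) = -3*382 = -1146)
1/(o**2) = 1/((-1146)**2) = 1/1313316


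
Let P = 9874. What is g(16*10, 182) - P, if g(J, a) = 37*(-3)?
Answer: -9985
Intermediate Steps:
g(J, a) = -111
g(16*10, 182) - P = -111 - 1*9874 = -111 - 9874 = -9985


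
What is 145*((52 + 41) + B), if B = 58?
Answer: 21895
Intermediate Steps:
145*((52 + 41) + B) = 145*((52 + 41) + 58) = 145*(93 + 58) = 145*151 = 21895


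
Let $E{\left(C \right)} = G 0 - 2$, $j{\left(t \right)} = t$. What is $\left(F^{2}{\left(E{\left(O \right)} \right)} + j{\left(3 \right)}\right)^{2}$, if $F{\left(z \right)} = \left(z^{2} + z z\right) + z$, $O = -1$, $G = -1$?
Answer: $1521$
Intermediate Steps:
$E{\left(C \right)} = -2$ ($E{\left(C \right)} = \left(-1\right) 0 - 2 = 0 - 2 = -2$)
$F{\left(z \right)} = z + 2 z^{2}$ ($F{\left(z \right)} = \left(z^{2} + z^{2}\right) + z = 2 z^{2} + z = z + 2 z^{2}$)
$\left(F^{2}{\left(E{\left(O \right)} \right)} + j{\left(3 \right)}\right)^{2} = \left(\left(- 2 \left(1 + 2 \left(-2\right)\right)\right)^{2} + 3\right)^{2} = \left(\left(- 2 \left(1 - 4\right)\right)^{2} + 3\right)^{2} = \left(\left(\left(-2\right) \left(-3\right)\right)^{2} + 3\right)^{2} = \left(6^{2} + 3\right)^{2} = \left(36 + 3\right)^{2} = 39^{2} = 1521$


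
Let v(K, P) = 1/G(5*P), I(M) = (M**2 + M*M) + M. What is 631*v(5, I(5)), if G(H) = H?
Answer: 631/275 ≈ 2.2945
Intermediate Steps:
I(M) = M + 2*M**2 (I(M) = (M**2 + M**2) + M = 2*M**2 + M = M + 2*M**2)
v(K, P) = 1/(5*P)
631*v(5, I(5)) = 631*(1/(5*((5*(1 + 2*5))))) = 631*(1/(5*((5*(1 + 10))))) = 631*(1/(5*((5*11)))) = 631*((1/5)/55) = 631*((1/5)*(1/55)) = 631*(1/275) = 631/275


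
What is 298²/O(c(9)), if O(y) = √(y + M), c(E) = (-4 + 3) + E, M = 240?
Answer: 22201*√62/31 ≈ 5639.1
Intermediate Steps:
c(E) = -1 + E
O(y) = √(240 + y) (O(y) = √(y + 240) = √(240 + y))
298²/O(c(9)) = 298²/(√(240 + (-1 + 9))) = 88804/(√(240 + 8)) = 88804/(√248) = 88804/((2*√62)) = 88804*(√62/124) = 22201*√62/31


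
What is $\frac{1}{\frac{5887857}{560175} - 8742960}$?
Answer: $- \frac{186725}{1632527243381} \approx -1.1438 \cdot 10^{-7}$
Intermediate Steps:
$\frac{1}{\frac{5887857}{560175} - 8742960} = \frac{1}{5887857 \cdot \frac{1}{560175} - 8742960} = \frac{1}{\frac{1962619}{186725} - 8742960} = \frac{1}{- \frac{1632527243381}{186725}} = - \frac{186725}{1632527243381}$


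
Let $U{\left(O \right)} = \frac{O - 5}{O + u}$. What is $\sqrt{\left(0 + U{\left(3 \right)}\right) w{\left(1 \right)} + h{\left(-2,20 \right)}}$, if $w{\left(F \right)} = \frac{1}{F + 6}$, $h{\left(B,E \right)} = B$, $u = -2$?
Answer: $\frac{4 i \sqrt{7}}{7} \approx 1.5119 i$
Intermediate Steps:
$U{\left(O \right)} = \frac{-5 + O}{-2 + O}$ ($U{\left(O \right)} = \frac{O - 5}{O - 2} = \frac{-5 + O}{-2 + O}$)
$w{\left(F \right)} = \frac{1}{6 + F}$
$\sqrt{\left(0 + U{\left(3 \right)}\right) w{\left(1 \right)} + h{\left(-2,20 \right)}} = \sqrt{\frac{0 + \frac{-5 + 3}{-2 + 3}}{6 + 1} - 2} = \sqrt{\frac{0 + 1^{-1} \left(-2\right)}{7} - 2} = \sqrt{\left(0 + 1 \left(-2\right)\right) \frac{1}{7} - 2} = \sqrt{\left(0 - 2\right) \frac{1}{7} - 2} = \sqrt{\left(-2\right) \frac{1}{7} - 2} = \sqrt{- \frac{2}{7} - 2} = \sqrt{- \frac{16}{7}} = \frac{4 i \sqrt{7}}{7}$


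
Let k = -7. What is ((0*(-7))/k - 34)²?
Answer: 1156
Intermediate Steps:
((0*(-7))/k - 34)² = ((0*(-7))/(-7) - 34)² = (0*(-⅐) - 34)² = (0 - 34)² = (-34)² = 1156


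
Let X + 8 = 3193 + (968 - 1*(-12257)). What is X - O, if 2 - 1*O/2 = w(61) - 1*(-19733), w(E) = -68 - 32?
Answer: 55672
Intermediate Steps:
w(E) = -100
O = -39262 (O = 4 - 2*(-100 - 1*(-19733)) = 4 - 2*(-100 + 19733) = 4 - 2*19633 = 4 - 39266 = -39262)
X = 16410 (X = -8 + (3193 + (968 - 1*(-12257))) = -8 + (3193 + (968 + 12257)) = -8 + (3193 + 13225) = -8 + 16418 = 16410)
X - O = 16410 - 1*(-39262) = 16410 + 39262 = 55672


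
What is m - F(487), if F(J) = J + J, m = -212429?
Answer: -213403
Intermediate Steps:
F(J) = 2*J
m - F(487) = -212429 - 2*487 = -212429 - 1*974 = -212429 - 974 = -213403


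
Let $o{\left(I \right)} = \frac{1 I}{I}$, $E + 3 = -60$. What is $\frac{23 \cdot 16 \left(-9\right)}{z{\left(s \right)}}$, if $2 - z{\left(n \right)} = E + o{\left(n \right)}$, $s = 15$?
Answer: $- \frac{207}{4} \approx -51.75$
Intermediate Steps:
$E = -63$ ($E = -3 - 60 = -63$)
$o{\left(I \right)} = 1$ ($o{\left(I \right)} = \frac{I}{I} = 1$)
$z{\left(n \right)} = 64$ ($z{\left(n \right)} = 2 - \left(-63 + 1\right) = 2 - -62 = 2 + 62 = 64$)
$\frac{23 \cdot 16 \left(-9\right)}{z{\left(s \right)}} = \frac{23 \cdot 16 \left(-9\right)}{64} = 368 \left(-9\right) \frac{1}{64} = \left(-3312\right) \frac{1}{64} = - \frac{207}{4}$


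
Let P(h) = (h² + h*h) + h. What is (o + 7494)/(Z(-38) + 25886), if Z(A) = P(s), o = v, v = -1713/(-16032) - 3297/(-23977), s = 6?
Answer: 960260671507/3326847496832 ≈ 0.28864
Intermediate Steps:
v = 31310035/128133088 (v = -1713*(-1/16032) - 3297*(-1/23977) = 571/5344 + 3297/23977 = 31310035/128133088 ≈ 0.24436)
o = 31310035/128133088 ≈ 0.24436
P(h) = h + 2*h² (P(h) = (h² + h²) + h = 2*h² + h = h + 2*h²)
Z(A) = 78 (Z(A) = 6*(1 + 2*6) = 6*(1 + 12) = 6*13 = 78)
(o + 7494)/(Z(-38) + 25886) = (31310035/128133088 + 7494)/(78 + 25886) = (960260671507/128133088)/25964 = (960260671507/128133088)*(1/25964) = 960260671507/3326847496832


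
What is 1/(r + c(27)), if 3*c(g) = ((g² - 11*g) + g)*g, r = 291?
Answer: 1/4422 ≈ 0.00022614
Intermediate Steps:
c(g) = g*(g² - 10*g)/3 (c(g) = (((g² - 11*g) + g)*g)/3 = ((g² - 10*g)*g)/3 = (g*(g² - 10*g))/3 = g*(g² - 10*g)/3)
1/(r + c(27)) = 1/(291 + (⅓)*27²*(-10 + 27)) = 1/(291 + (⅓)*729*17) = 1/(291 + 4131) = 1/4422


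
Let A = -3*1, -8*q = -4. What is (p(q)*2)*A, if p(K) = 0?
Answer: 0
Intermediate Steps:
q = ½ (q = -⅛*(-4) = ½ ≈ 0.50000)
A = -3
(p(q)*2)*A = (0*2)*(-3) = 0*(-3) = 0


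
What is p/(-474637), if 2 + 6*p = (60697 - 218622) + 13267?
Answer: 24110/474637 ≈ 0.050797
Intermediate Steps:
p = -24110 (p = -⅓ + ((60697 - 218622) + 13267)/6 = -⅓ + (-157925 + 13267)/6 = -⅓ + (⅙)*(-144658) = -⅓ - 72329/3 = -24110)
p/(-474637) = -24110/(-474637) = -24110*(-1/474637) = 24110/474637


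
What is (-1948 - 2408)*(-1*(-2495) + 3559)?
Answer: -26371224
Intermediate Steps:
(-1948 - 2408)*(-1*(-2495) + 3559) = -4356*(2495 + 3559) = -4356*6054 = -26371224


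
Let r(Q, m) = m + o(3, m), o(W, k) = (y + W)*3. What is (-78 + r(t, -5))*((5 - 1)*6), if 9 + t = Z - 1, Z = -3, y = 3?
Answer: -1560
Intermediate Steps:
o(W, k) = 9 + 3*W (o(W, k) = (3 + W)*3 = 9 + 3*W)
t = -13 (t = -9 + (-3 - 1) = -9 - 4 = -13)
r(Q, m) = 18 + m (r(Q, m) = m + (9 + 3*3) = m + (9 + 9) = m + 18 = 18 + m)
(-78 + r(t, -5))*((5 - 1)*6) = (-78 + (18 - 5))*((5 - 1)*6) = (-78 + 13)*(4*6) = -65*24 = -1560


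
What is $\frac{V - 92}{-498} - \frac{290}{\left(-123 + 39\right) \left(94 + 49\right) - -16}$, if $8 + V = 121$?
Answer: $- \frac{4479}{248917} \approx -0.017994$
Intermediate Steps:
$V = 113$ ($V = -8 + 121 = 113$)
$\frac{V - 92}{-498} - \frac{290}{\left(-123 + 39\right) \left(94 + 49\right) - -16} = \frac{113 - 92}{-498} - \frac{290}{\left(-123 + 39\right) \left(94 + 49\right) - -16} = 21 \left(- \frac{1}{498}\right) - \frac{290}{\left(-84\right) 143 + 16} = - \frac{7}{166} - \frac{290}{-12012 + 16} = - \frac{7}{166} - \frac{290}{-11996} = - \frac{7}{166} - - \frac{145}{5998} = - \frac{7}{166} + \frac{145}{5998} = - \frac{4479}{248917}$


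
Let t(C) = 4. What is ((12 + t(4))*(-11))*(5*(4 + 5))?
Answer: -7920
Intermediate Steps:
((12 + t(4))*(-11))*(5*(4 + 5)) = ((12 + 4)*(-11))*(5*(4 + 5)) = (16*(-11))*(5*9) = -176*45 = -7920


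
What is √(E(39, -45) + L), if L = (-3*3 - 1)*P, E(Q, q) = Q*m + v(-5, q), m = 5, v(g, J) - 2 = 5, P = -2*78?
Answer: √1762 ≈ 41.976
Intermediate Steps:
P = -156
v(g, J) = 7 (v(g, J) = 2 + 5 = 7)
E(Q, q) = 7 + 5*Q (E(Q, q) = Q*5 + 7 = 5*Q + 7 = 7 + 5*Q)
L = 1560 (L = (-3*3 - 1)*(-156) = (-9 - 1)*(-156) = -10*(-156) = 1560)
√(E(39, -45) + L) = √((7 + 5*39) + 1560) = √((7 + 195) + 1560) = √(202 + 1560) = √1762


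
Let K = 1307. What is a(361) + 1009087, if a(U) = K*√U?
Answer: 1033920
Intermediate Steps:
a(U) = 1307*√U
a(361) + 1009087 = 1307*√361 + 1009087 = 1307*19 + 1009087 = 24833 + 1009087 = 1033920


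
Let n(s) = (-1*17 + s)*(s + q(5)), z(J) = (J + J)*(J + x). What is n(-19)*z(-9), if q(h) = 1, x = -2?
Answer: 128304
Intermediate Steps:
z(J) = 2*J*(-2 + J) (z(J) = (J + J)*(J - 2) = (2*J)*(-2 + J) = 2*J*(-2 + J))
n(s) = (1 + s)*(-17 + s) (n(s) = (-1*17 + s)*(s + 1) = (-17 + s)*(1 + s) = (1 + s)*(-17 + s))
n(-19)*z(-9) = (-17 + (-19)² - 16*(-19))*(2*(-9)*(-2 - 9)) = (-17 + 361 + 304)*(2*(-9)*(-11)) = 648*198 = 128304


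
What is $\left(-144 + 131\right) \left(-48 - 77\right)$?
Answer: $1625$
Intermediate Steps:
$\left(-144 + 131\right) \left(-48 - 77\right) = \left(-13\right) \left(-125\right) = 1625$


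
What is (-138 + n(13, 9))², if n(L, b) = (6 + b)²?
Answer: 7569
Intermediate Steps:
(-138 + n(13, 9))² = (-138 + (6 + 9)²)² = (-138 + 15²)² = (-138 + 225)² = 87² = 7569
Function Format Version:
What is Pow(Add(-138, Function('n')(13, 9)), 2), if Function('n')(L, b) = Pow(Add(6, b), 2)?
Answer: 7569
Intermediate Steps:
Pow(Add(-138, Function('n')(13, 9)), 2) = Pow(Add(-138, Pow(Add(6, 9), 2)), 2) = Pow(Add(-138, Pow(15, 2)), 2) = Pow(Add(-138, 225), 2) = Pow(87, 2) = 7569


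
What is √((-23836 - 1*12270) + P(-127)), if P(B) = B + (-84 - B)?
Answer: I*√36190 ≈ 190.24*I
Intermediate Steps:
P(B) = -84
√((-23836 - 1*12270) + P(-127)) = √((-23836 - 1*12270) - 84) = √((-23836 - 12270) - 84) = √(-36106 - 84) = √(-36190) = I*√36190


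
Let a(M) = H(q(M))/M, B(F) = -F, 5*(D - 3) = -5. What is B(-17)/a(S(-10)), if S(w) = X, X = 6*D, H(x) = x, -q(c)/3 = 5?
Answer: -68/5 ≈ -13.600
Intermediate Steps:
D = 2 (D = 3 + (⅕)*(-5) = 3 - 1 = 2)
q(c) = -15 (q(c) = -3*5 = -15)
X = 12 (X = 6*2 = 12)
S(w) = 12
a(M) = -15/M
B(-17)/a(S(-10)) = (-1*(-17))/((-15/12)) = 17/((-15*1/12)) = 17/(-5/4) = 17*(-⅘) = -68/5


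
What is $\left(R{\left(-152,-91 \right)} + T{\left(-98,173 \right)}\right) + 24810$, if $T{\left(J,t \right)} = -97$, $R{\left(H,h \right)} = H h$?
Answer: $38545$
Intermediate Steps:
$\left(R{\left(-152,-91 \right)} + T{\left(-98,173 \right)}\right) + 24810 = \left(\left(-152\right) \left(-91\right) - 97\right) + 24810 = \left(13832 - 97\right) + 24810 = 13735 + 24810 = 38545$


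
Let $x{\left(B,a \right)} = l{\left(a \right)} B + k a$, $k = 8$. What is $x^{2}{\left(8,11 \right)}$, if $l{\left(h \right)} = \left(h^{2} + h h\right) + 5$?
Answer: $4260096$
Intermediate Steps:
$l{\left(h \right)} = 5 + 2 h^{2}$ ($l{\left(h \right)} = \left(h^{2} + h^{2}\right) + 5 = 2 h^{2} + 5 = 5 + 2 h^{2}$)
$x{\left(B,a \right)} = 8 a + B \left(5 + 2 a^{2}\right)$ ($x{\left(B,a \right)} = \left(5 + 2 a^{2}\right) B + 8 a = B \left(5 + 2 a^{2}\right) + 8 a = 8 a + B \left(5 + 2 a^{2}\right)$)
$x^{2}{\left(8,11 \right)} = \left(8 \cdot 11 + 8 \left(5 + 2 \cdot 11^{2}\right)\right)^{2} = \left(88 + 8 \left(5 + 2 \cdot 121\right)\right)^{2} = \left(88 + 8 \left(5 + 242\right)\right)^{2} = \left(88 + 8 \cdot 247\right)^{2} = \left(88 + 1976\right)^{2} = 2064^{2} = 4260096$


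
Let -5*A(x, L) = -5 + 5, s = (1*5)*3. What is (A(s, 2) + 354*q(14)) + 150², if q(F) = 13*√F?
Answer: 22500 + 4602*√14 ≈ 39719.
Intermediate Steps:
s = 15 (s = 5*3 = 15)
A(x, L) = 0 (A(x, L) = -(-5 + 5)/5 = -⅕*0 = 0)
(A(s, 2) + 354*q(14)) + 150² = (0 + 354*(13*√14)) + 150² = (0 + 4602*√14) + 22500 = 4602*√14 + 22500 = 22500 + 4602*√14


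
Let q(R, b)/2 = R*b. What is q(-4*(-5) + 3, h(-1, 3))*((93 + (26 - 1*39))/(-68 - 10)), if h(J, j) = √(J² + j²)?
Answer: -1840*√10/39 ≈ -149.19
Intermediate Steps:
q(R, b) = 2*R*b (q(R, b) = 2*(R*b) = 2*R*b)
q(-4*(-5) + 3, h(-1, 3))*((93 + (26 - 1*39))/(-68 - 10)) = (2*(-4*(-5) + 3)*√((-1)² + 3²))*((93 + (26 - 1*39))/(-68 - 10)) = (2*(20 + 3)*√(1 + 9))*((93 + (26 - 39))/(-78)) = (2*23*√10)*((93 - 13)*(-1/78)) = (46*√10)*(80*(-1/78)) = (46*√10)*(-40/39) = -1840*√10/39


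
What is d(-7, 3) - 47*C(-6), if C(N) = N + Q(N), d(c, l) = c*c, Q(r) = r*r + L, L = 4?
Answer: -1549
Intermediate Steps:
Q(r) = 4 + r² (Q(r) = r*r + 4 = r² + 4 = 4 + r²)
d(c, l) = c²
C(N) = 4 + N + N² (C(N) = N + (4 + N²) = 4 + N + N²)
d(-7, 3) - 47*C(-6) = (-7)² - 47*(4 - 6 + (-6)²) = 49 - 47*(4 - 6 + 36) = 49 - 47*34 = 49 - 1598 = -1549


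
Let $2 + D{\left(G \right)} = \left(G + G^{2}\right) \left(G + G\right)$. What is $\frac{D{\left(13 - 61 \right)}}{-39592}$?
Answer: $\frac{108289}{19796} \approx 5.4702$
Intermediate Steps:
$D{\left(G \right)} = -2 + 2 G \left(G + G^{2}\right)$ ($D{\left(G \right)} = -2 + \left(G + G^{2}\right) \left(G + G\right) = -2 + \left(G + G^{2}\right) 2 G = -2 + 2 G \left(G + G^{2}\right)$)
$\frac{D{\left(13 - 61 \right)}}{-39592} = \frac{-2 + 2 \left(13 - 61\right)^{2} + 2 \left(13 - 61\right)^{3}}{-39592} = \left(-2 + 2 \left(-48\right)^{2} + 2 \left(-48\right)^{3}\right) \left(- \frac{1}{39592}\right) = \left(-2 + 2 \cdot 2304 + 2 \left(-110592\right)\right) \left(- \frac{1}{39592}\right) = \left(-2 + 4608 - 221184\right) \left(- \frac{1}{39592}\right) = \left(-216578\right) \left(- \frac{1}{39592}\right) = \frac{108289}{19796}$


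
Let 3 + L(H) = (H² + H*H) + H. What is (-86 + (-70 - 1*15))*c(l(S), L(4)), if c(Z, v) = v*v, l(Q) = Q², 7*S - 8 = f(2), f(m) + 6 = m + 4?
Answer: -186219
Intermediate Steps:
f(m) = -2 + m (f(m) = -6 + (m + 4) = -6 + (4 + m) = -2 + m)
S = 8/7 (S = 8/7 + (-2 + 2)/7 = 8/7 + (⅐)*0 = 8/7 + 0 = 8/7 ≈ 1.1429)
L(H) = -3 + H + 2*H² (L(H) = -3 + ((H² + H*H) + H) = -3 + ((H² + H²) + H) = -3 + (2*H² + H) = -3 + (H + 2*H²) = -3 + H + 2*H²)
c(Z, v) = v²
(-86 + (-70 - 1*15))*c(l(S), L(4)) = (-86 + (-70 - 1*15))*(-3 + 4 + 2*4²)² = (-86 + (-70 - 15))*(-3 + 4 + 2*16)² = (-86 - 85)*(-3 + 4 + 32)² = -171*33² = -171*1089 = -186219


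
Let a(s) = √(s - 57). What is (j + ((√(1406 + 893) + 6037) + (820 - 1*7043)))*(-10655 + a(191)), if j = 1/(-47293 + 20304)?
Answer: (10655 - √134)*(5019955 - 296879*√19)/26989 ≈ 1.4693e+6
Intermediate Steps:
a(s) = √(-57 + s)
j = -1/26989 (j = 1/(-26989) = -1/26989 ≈ -3.7052e-5)
(j + ((√(1406 + 893) + 6037) + (820 - 1*7043)))*(-10655 + a(191)) = (-1/26989 + ((√(1406 + 893) + 6037) + (820 - 1*7043)))*(-10655 + √(-57 + 191)) = (-1/26989 + ((√2299 + 6037) + (820 - 7043)))*(-10655 + √134) = (-1/26989 + ((11*√19 + 6037) - 6223))*(-10655 + √134) = (-1/26989 + ((6037 + 11*√19) - 6223))*(-10655 + √134) = (-1/26989 + (-186 + 11*√19))*(-10655 + √134) = (-5019955/26989 + 11*√19)*(-10655 + √134) = (-10655 + √134)*(-5019955/26989 + 11*√19)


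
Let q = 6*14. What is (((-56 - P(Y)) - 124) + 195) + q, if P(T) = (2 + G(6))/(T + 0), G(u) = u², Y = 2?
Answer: 80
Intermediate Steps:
q = 84
P(T) = 38/T (P(T) = (2 + 6²)/(T + 0) = (2 + 36)/T = 38/T)
(((-56 - P(Y)) - 124) + 195) + q = (((-56 - 38/2) - 124) + 195) + 84 = (((-56 - 1*19) - 124) + 195) + 84 = (((-56 - 19) - 124) + 195) + 84 = ((-75 - 124) + 195) + 84 = (-199 + 195) + 84 = -4 + 84 = 80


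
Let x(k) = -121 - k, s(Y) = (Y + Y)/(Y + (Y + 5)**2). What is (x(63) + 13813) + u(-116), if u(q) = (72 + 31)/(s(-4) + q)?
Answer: 4633551/340 ≈ 13628.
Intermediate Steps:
s(Y) = 2*Y/(Y + (5 + Y)**2) (s(Y) = (2*Y)/(Y + (5 + Y)**2) = 2*Y/(Y + (5 + Y)**2))
u(q) = 103/(8/3 + q) (u(q) = (72 + 31)/(2*(-4)/(-4 + (5 - 4)**2) + q) = 103/(2*(-4)/(-4 + 1**2) + q) = 103/(2*(-4)/(-4 + 1) + q) = 103/(2*(-4)/(-3) + q) = 103/(2*(-4)*(-1/3) + q) = 103/(8/3 + q))
(x(63) + 13813) + u(-116) = ((-121 - 1*63) + 13813) + 309/(8 + 3*(-116)) = ((-121 - 63) + 13813) + 309/(8 - 348) = (-184 + 13813) + 309/(-340) = 13629 + 309*(-1/340) = 13629 - 309/340 = 4633551/340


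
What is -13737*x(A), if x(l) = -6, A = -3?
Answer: 82422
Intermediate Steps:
-13737*x(A) = -13737*(-6) = 82422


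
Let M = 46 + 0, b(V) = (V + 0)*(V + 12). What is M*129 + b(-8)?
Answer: 5902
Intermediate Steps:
b(V) = V*(12 + V)
M = 46
M*129 + b(-8) = 46*129 - 8*(12 - 8) = 5934 - 8*4 = 5934 - 32 = 5902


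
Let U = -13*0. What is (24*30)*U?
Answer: 0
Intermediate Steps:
U = 0
(24*30)*U = (24*30)*0 = 720*0 = 0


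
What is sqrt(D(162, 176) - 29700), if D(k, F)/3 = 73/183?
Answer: I*sqrt(110509247)/61 ≈ 172.33*I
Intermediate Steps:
D(k, F) = 73/61 (D(k, F) = 3*(73/183) = 73/61)
sqrt(D(162, 176) - 29700) = sqrt(73/61 - 29700) = sqrt(-1811627/61) = I*sqrt(110509247)/61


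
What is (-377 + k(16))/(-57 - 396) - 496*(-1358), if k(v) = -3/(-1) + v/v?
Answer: 305126677/453 ≈ 6.7357e+5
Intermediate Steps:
k(v) = 4 (k(v) = -3*(-1) + 1 = 3 + 1 = 4)
(-377 + k(16))/(-57 - 396) - 496*(-1358) = (-377 + 4)/(-57 - 396) - 496*(-1358) = -373/(-453) + 673568 = -373*(-1/453) + 673568 = 373/453 + 673568 = 305126677/453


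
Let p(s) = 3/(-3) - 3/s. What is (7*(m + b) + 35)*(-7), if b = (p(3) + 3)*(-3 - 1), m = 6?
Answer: -343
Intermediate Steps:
p(s) = -1 - 3/s (p(s) = 3*(-⅓) - 3/s = -1 - 3/s)
b = -4 (b = ((-3 - 1*3)/3 + 3)*(-3 - 1) = ((-3 - 3)/3 + 3)*(-4) = ((⅓)*(-6) + 3)*(-4) = (-2 + 3)*(-4) = 1*(-4) = -4)
(7*(m + b) + 35)*(-7) = (7*(6 - 4) + 35)*(-7) = (7*2 + 35)*(-7) = (14 + 35)*(-7) = 49*(-7) = -343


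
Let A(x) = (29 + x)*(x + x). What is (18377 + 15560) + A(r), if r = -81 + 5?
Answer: 41081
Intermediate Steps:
r = -76
A(x) = 2*x*(29 + x) (A(x) = (29 + x)*(2*x) = 2*x*(29 + x))
(18377 + 15560) + A(r) = (18377 + 15560) + 2*(-76)*(29 - 76) = 33937 + 2*(-76)*(-47) = 33937 + 7144 = 41081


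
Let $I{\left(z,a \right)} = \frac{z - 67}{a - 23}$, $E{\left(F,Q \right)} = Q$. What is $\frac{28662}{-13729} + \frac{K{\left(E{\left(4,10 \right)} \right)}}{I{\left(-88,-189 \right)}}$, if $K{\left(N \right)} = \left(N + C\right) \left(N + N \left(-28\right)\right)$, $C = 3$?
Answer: $- \frac{2044093218}{425599} \approx -4802.9$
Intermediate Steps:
$K{\left(N \right)} = - 27 N \left(3 + N\right)$ ($K{\left(N \right)} = \left(N + 3\right) \left(N + N \left(-28\right)\right) = \left(3 + N\right) \left(N - 28 N\right) = \left(3 + N\right) \left(- 27 N\right) = - 27 N \left(3 + N\right)$)
$I{\left(z,a \right)} = \frac{-67 + z}{-23 + a}$
$\frac{28662}{-13729} + \frac{K{\left(E{\left(4,10 \right)} \right)}}{I{\left(-88,-189 \right)}} = \frac{28662}{-13729} + \frac{\left(-27\right) 10 \left(3 + 10\right)}{\frac{1}{-23 - 189} \left(-67 - 88\right)} = 28662 \left(- \frac{1}{13729}\right) + \frac{\left(-27\right) 10 \cdot 13}{\frac{1}{-212} \left(-155\right)} = - \frac{28662}{13729} - \frac{3510}{\left(- \frac{1}{212}\right) \left(-155\right)} = - \frac{28662}{13729} - \frac{3510}{\frac{155}{212}} = - \frac{28662}{13729} - \frac{148824}{31} = - \frac{2044093218}{425599}$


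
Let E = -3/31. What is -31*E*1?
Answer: 3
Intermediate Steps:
E = -3/31 (E = -3*1/31 = -3/31 ≈ -0.096774)
-31*E*1 = -31*(-3/31)*1 = 3*1 = 3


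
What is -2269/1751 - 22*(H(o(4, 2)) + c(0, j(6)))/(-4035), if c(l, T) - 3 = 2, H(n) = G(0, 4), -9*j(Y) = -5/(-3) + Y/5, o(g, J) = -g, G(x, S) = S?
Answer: -2936239/2355095 ≈ -1.2468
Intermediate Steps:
j(Y) = -5/27 - Y/45 (j(Y) = -(-5/(-3) + Y/5)/9 = -(-5*(-1/3) + Y*(1/5))/9 = -(5/3 + Y/5)/9 = -5/27 - Y/45)
H(n) = 4
c(l, T) = 5 (c(l, T) = 3 + 2 = 5)
-2269/1751 - 22*(H(o(4, 2)) + c(0, j(6)))/(-4035) = -2269/1751 - 22*(4 + 5)/(-4035) = -2269*1/1751 - 22*9*(-1/4035) = -2269/1751 - 198*(-1/4035) = -2269/1751 + 66/1345 = -2936239/2355095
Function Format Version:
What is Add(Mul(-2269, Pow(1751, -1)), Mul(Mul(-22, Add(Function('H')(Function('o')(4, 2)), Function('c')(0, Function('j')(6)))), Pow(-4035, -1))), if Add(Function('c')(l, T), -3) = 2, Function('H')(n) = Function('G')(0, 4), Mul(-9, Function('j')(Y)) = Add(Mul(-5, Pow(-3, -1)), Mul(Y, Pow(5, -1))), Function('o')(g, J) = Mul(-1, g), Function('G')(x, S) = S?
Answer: Rational(-2936239, 2355095) ≈ -1.2468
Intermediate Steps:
Function('j')(Y) = Add(Rational(-5, 27), Mul(Rational(-1, 45), Y)) (Function('j')(Y) = Mul(Rational(-1, 9), Add(Mul(-5, Pow(-3, -1)), Mul(Y, Pow(5, -1)))) = Mul(Rational(-1, 9), Add(Mul(-5, Rational(-1, 3)), Mul(Y, Rational(1, 5)))) = Mul(Rational(-1, 9), Add(Rational(5, 3), Mul(Rational(1, 5), Y))) = Add(Rational(-5, 27), Mul(Rational(-1, 45), Y)))
Function('H')(n) = 4
Function('c')(l, T) = 5 (Function('c')(l, T) = Add(3, 2) = 5)
Add(Mul(-2269, Pow(1751, -1)), Mul(Mul(-22, Add(Function('H')(Function('o')(4, 2)), Function('c')(0, Function('j')(6)))), Pow(-4035, -1))) = Add(Mul(-2269, Pow(1751, -1)), Mul(Mul(-22, Add(4, 5)), Pow(-4035, -1))) = Add(Mul(-2269, Rational(1, 1751)), Mul(Mul(-22, 9), Rational(-1, 4035))) = Add(Rational(-2269, 1751), Mul(-198, Rational(-1, 4035))) = Add(Rational(-2269, 1751), Rational(66, 1345)) = Rational(-2936239, 2355095)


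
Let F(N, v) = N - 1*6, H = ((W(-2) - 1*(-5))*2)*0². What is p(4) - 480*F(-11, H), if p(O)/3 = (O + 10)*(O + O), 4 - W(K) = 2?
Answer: 8496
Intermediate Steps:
W(K) = 2 (W(K) = 4 - 1*2 = 4 - 2 = 2)
p(O) = 6*O*(10 + O) (p(O) = 3*((O + 10)*(O + O)) = 3*((10 + O)*(2*O)) = 3*(2*O*(10 + O)) = 6*O*(10 + O))
H = 0 (H = ((2 - 1*(-5))*2)*0² = ((2 + 5)*2)*0 = (7*2)*0 = 14*0 = 0)
F(N, v) = -6 + N (F(N, v) = N - 6 = -6 + N)
p(4) - 480*F(-11, H) = 6*4*(10 + 4) - 480*(-6 - 11) = 6*4*14 - 480*(-17) = 336 + 8160 = 8496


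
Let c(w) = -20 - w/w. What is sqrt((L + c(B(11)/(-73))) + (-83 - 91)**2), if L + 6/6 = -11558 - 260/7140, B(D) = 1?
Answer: sqrt(2382781863)/357 ≈ 136.73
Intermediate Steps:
L = -4126576/357 (L = -1 + (-11558 - 260/7140) = -1 + (-11558 - 1*13/357) = -1 + (-11558 - 13/357) = -1 - 4126219/357 = -4126576/357 ≈ -11559.)
c(w) = -21 (c(w) = -20 - 1*1 = -20 - 1 = -21)
sqrt((L + c(B(11)/(-73))) + (-83 - 91)**2) = sqrt((-4126576/357 - 21) + (-83 - 91)**2) = sqrt(-4134073/357 + (-174)**2) = sqrt(-4134073/357 + 30276) = sqrt(6674459/357) = sqrt(2382781863)/357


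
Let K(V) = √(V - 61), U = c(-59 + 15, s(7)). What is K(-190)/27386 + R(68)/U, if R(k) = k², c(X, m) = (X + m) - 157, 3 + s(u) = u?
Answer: -4624/197 + I*√251/27386 ≈ -23.472 + 0.00057851*I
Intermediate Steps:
s(u) = -3 + u
c(X, m) = -157 + X + m
U = -197 (U = -157 + (-59 + 15) + (-3 + 7) = -157 - 44 + 4 = -197)
K(V) = √(-61 + V)
K(-190)/27386 + R(68)/U = √(-61 - 190)/27386 + 68²/(-197) = √(-251)*(1/27386) + 4624*(-1/197) = (I*√251)*(1/27386) - 4624/197 = I*√251/27386 - 4624/197 = -4624/197 + I*√251/27386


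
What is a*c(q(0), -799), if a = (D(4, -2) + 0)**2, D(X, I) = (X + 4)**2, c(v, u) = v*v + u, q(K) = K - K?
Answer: -3272704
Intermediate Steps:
q(K) = 0
c(v, u) = u + v**2 (c(v, u) = v**2 + u = u + v**2)
D(X, I) = (4 + X)**2
a = 4096 (a = ((4 + 4)**2 + 0)**2 = (8**2 + 0)**2 = (64 + 0)**2 = 64**2 = 4096)
a*c(q(0), -799) = 4096*(-799 + 0**2) = 4096*(-799 + 0) = 4096*(-799) = -3272704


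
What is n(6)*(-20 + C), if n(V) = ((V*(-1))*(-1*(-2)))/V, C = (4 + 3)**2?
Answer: -58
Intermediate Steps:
C = 49 (C = 7**2 = 49)
n(V) = -2 (n(V) = (-V*2)/V = (-2*V)/V = -2)
n(6)*(-20 + C) = -2*(-20 + 49) = -2*29 = -58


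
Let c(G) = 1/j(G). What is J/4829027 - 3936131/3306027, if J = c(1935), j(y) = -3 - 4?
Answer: -133053783427786/111754255520103 ≈ -1.1906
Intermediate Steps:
j(y) = -7
c(G) = -⅐ (c(G) = 1/(-7) = -⅐)
J = -⅐ ≈ -0.14286
J/4829027 - 3936131/3306027 = -⅐/4829027 - 3936131/3306027 = -⅐*1/4829027 - 3936131*1/3306027 = -1/33803189 - 3936131/3306027 = -133053783427786/111754255520103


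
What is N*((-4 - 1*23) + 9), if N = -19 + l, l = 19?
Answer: 0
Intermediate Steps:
N = 0 (N = -19 + 19 = 0)
N*((-4 - 1*23) + 9) = 0*((-4 - 1*23) + 9) = 0*((-4 - 23) + 9) = 0*(-27 + 9) = 0*(-18) = 0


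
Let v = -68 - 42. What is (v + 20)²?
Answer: 8100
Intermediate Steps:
v = -110
(v + 20)² = (-110 + 20)² = (-90)² = 8100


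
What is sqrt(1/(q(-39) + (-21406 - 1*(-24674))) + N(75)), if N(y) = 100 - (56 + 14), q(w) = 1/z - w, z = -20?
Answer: sqrt(37699610)/1121 ≈ 5.4772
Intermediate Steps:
q(w) = -1/20 - w (q(w) = 1/(-20) - w = -1/20 - w)
N(y) = 30 (N(y) = 100 - 1*70 = 100 - 70 = 30)
sqrt(1/(q(-39) + (-21406 - 1*(-24674))) + N(75)) = sqrt(1/((-1/20 - 1*(-39)) + (-21406 - 1*(-24674))) + 30) = sqrt(1/((-1/20 + 39) + (-21406 + 24674)) + 30) = sqrt(1/(779/20 + 3268) + 30) = sqrt(1/(66139/20) + 30) = sqrt(20/66139 + 30) = sqrt(1984190/66139) = sqrt(37699610)/1121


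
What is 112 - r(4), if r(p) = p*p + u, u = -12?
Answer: 108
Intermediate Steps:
r(p) = -12 + p**2 (r(p) = p*p - 12 = p**2 - 12 = -12 + p**2)
112 - r(4) = 112 - (-12 + 4**2) = 112 - (-12 + 16) = 112 - 1*4 = 112 - 4 = 108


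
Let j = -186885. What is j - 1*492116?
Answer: -679001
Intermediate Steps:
j - 1*492116 = -186885 - 1*492116 = -186885 - 492116 = -679001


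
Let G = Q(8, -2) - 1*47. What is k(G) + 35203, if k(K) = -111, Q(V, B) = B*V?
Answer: 35092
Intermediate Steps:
G = -63 (G = -2*8 - 1*47 = -16 - 47 = -63)
k(G) + 35203 = -111 + 35203 = 35092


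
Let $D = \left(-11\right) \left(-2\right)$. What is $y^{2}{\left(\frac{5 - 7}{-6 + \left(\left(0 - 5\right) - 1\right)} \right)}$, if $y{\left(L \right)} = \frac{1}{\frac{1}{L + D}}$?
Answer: $\frac{17689}{36} \approx 491.36$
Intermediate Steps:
$D = 22$
$y{\left(L \right)} = 22 + L$ ($y{\left(L \right)} = \frac{1}{\frac{1}{L + 22}} = \frac{1}{\frac{1}{22 + L}} = 22 + L$)
$y^{2}{\left(\frac{5 - 7}{-6 + \left(\left(0 - 5\right) - 1\right)} \right)} = \left(22 + \frac{5 - 7}{-6 + \left(\left(0 - 5\right) - 1\right)}\right)^{2} = \left(22 - \frac{2}{-6 - 6}\right)^{2} = \left(22 - \frac{2}{-12}\right)^{2} = \left(22 - - \frac{1}{6}\right)^{2} = \left(22 + \frac{1}{6}\right)^{2} = \left(\frac{133}{6}\right)^{2} = \frac{17689}{36}$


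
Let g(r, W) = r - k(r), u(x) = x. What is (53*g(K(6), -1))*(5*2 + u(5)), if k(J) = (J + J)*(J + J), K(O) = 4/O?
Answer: -2650/3 ≈ -883.33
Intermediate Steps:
k(J) = 4*J² (k(J) = (2*J)*(2*J) = 4*J²)
g(r, W) = r - 4*r²
(53*g(K(6), -1))*(5*2 + u(5)) = (53*((4/6)*(1 - 16/6)))*(5*2 + 5) = (53*((4*(⅙))*(1 - 16/6)))*(10 + 5) = (53*(2*(1 - 4*⅔)/3))*15 = (53*(2*(1 - 8/3)/3))*15 = (53*((⅔)*(-5/3)))*15 = (53*(-10/9))*15 = -530/9*15 = -2650/3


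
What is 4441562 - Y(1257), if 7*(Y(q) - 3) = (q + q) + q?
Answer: 31087142/7 ≈ 4.4410e+6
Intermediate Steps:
Y(q) = 3 + 3*q/7 (Y(q) = 3 + ((q + q) + q)/7 = 3 + (2*q + q)/7 = 3 + (3*q)/7 = 3 + 3*q/7)
4441562 - Y(1257) = 4441562 - (3 + (3/7)*1257) = 4441562 - (3 + 3771/7) = 4441562 - 1*3792/7 = 4441562 - 3792/7 = 31087142/7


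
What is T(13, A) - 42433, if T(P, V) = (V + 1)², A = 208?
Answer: 1248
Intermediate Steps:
T(P, V) = (1 + V)²
T(13, A) - 42433 = (1 + 208)² - 42433 = 209² - 42433 = 43681 - 42433 = 1248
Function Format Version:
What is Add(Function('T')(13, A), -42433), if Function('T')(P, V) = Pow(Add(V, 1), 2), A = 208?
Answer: 1248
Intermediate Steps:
Function('T')(P, V) = Pow(Add(1, V), 2)
Add(Function('T')(13, A), -42433) = Add(Pow(Add(1, 208), 2), -42433) = Add(Pow(209, 2), -42433) = Add(43681, -42433) = 1248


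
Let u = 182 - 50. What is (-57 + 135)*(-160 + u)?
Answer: -2184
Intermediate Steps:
u = 132
(-57 + 135)*(-160 + u) = (-57 + 135)*(-160 + 132) = 78*(-28) = -2184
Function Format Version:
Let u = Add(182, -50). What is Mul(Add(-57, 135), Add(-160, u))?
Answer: -2184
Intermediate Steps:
u = 132
Mul(Add(-57, 135), Add(-160, u)) = Mul(Add(-57, 135), Add(-160, 132)) = Mul(78, -28) = -2184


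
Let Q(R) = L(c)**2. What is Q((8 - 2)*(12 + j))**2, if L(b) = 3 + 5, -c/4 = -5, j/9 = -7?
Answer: 4096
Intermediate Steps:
j = -63 (j = 9*(-7) = -63)
c = 20 (c = -4*(-5) = 20)
L(b) = 8
Q(R) = 64 (Q(R) = 8**2 = 64)
Q((8 - 2)*(12 + j))**2 = 64**2 = 4096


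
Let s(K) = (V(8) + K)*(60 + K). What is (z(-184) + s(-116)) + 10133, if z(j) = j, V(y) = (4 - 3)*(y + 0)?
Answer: 15997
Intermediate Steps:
V(y) = y (V(y) = 1*y = y)
s(K) = (8 + K)*(60 + K)
(z(-184) + s(-116)) + 10133 = (-184 + (480 + (-116)² + 68*(-116))) + 10133 = (-184 + (480 + 13456 - 7888)) + 10133 = (-184 + 6048) + 10133 = 5864 + 10133 = 15997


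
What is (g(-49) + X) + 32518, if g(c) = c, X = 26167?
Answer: 58636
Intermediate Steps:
(g(-49) + X) + 32518 = (-49 + 26167) + 32518 = 26118 + 32518 = 58636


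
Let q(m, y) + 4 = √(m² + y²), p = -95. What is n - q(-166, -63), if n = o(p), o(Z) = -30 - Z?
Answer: 69 - 5*√1261 ≈ -108.55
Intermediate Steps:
n = 65 (n = -30 - 1*(-95) = -30 + 95 = 65)
q(m, y) = -4 + √(m² + y²)
n - q(-166, -63) = 65 - (-4 + √((-166)² + (-63)²)) = 65 - (-4 + √(27556 + 3969)) = 65 - (-4 + √31525) = 65 - (-4 + 5*√1261) = 65 + (4 - 5*√1261) = 69 - 5*√1261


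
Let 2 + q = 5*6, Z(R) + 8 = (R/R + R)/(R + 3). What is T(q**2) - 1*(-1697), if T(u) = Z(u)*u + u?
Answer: -2368077/787 ≈ -3009.0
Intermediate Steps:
Z(R) = -8 + (1 + R)/(3 + R) (Z(R) = -8 + (R/R + R)/(R + 3) = -8 + (1 + R)/(3 + R))
q = 28 (q = -2 + 5*6 = -2 + 30 = 28)
T(u) = u + u*(-23 - 7*u)/(3 + u) (T(u) = ((-23 - 7*u)/(3 + u))*u + u = u*(-23 - 7*u)/(3 + u) + u = u + u*(-23 - 7*u)/(3 + u))
T(q**2) - 1*(-1697) = 2*28**2*(-10 - 3*28**2)/(3 + 28**2) - 1*(-1697) = 2*784*(-10 - 3*784)/(3 + 784) + 1697 = 2*784*(-10 - 2352)/787 + 1697 = 2*784*(1/787)*(-2362) + 1697 = -3703616/787 + 1697 = -2368077/787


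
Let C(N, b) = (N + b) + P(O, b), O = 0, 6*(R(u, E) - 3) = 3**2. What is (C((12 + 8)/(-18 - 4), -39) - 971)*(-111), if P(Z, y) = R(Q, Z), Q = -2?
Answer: 2457651/22 ≈ 1.1171e+5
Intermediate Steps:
R(u, E) = 9/2 (R(u, E) = 3 + (1/6)*3**2 = 3 + (1/6)*9 = 3 + 3/2 = 9/2)
P(Z, y) = 9/2
C(N, b) = 9/2 + N + b (C(N, b) = (N + b) + 9/2 = 9/2 + N + b)
(C((12 + 8)/(-18 - 4), -39) - 971)*(-111) = ((9/2 + (12 + 8)/(-18 - 4) - 39) - 971)*(-111) = ((9/2 + 20/(-22) - 39) - 971)*(-111) = ((9/2 + 20*(-1/22) - 39) - 971)*(-111) = ((9/2 - 10/11 - 39) - 971)*(-111) = (-779/22 - 971)*(-111) = -22141/22*(-111) = 2457651/22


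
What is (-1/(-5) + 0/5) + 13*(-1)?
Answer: -64/5 ≈ -12.800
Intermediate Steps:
(-1/(-5) + 0/5) + 13*(-1) = (-1*(-⅕) + 0*(⅕)) - 13 = (⅕ + 0) - 13 = ⅕ - 13 = -64/5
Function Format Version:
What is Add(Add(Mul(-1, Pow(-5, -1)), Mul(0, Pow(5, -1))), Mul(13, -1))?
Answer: Rational(-64, 5) ≈ -12.800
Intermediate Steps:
Add(Add(Mul(-1, Pow(-5, -1)), Mul(0, Pow(5, -1))), Mul(13, -1)) = Add(Add(Mul(-1, Rational(-1, 5)), Mul(0, Rational(1, 5))), -13) = Add(Add(Rational(1, 5), 0), -13) = Add(Rational(1, 5), -13) = Rational(-64, 5)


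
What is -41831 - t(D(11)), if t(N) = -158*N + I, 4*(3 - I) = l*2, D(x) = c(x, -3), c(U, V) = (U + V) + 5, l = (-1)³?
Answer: -79561/2 ≈ -39781.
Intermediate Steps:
l = -1
c(U, V) = 5 + U + V
D(x) = 2 + x (D(x) = 5 + x - 3 = 2 + x)
I = 7/2 (I = 3 - (-1)*2/4 = 3 - ¼*(-2) = 3 + ½ = 7/2 ≈ 3.5000)
t(N) = 7/2 - 158*N (t(N) = -158*N + 7/2 = 7/2 - 158*N)
-41831 - t(D(11)) = -41831 - (7/2 - 158*(2 + 11)) = -41831 - (7/2 - 158*13) = -41831 - (7/2 - 2054) = -41831 - 1*(-4101/2) = -41831 + 4101/2 = -79561/2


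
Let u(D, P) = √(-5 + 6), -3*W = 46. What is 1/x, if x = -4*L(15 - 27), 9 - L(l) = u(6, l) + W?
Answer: -3/280 ≈ -0.010714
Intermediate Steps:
W = -46/3 (W = -⅓*46 = -46/3 ≈ -15.333)
u(D, P) = 1 (u(D, P) = √1 = 1)
L(l) = 70/3 (L(l) = 9 - (1 - 46/3) = 9 - 1*(-43/3) = 9 + 43/3 = 70/3)
x = -280/3 (x = -4*70/3 = -280/3 ≈ -93.333)
1/x = 1/(-280/3) = -3/280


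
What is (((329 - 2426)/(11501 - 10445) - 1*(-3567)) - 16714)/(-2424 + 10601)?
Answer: -4628443/2878304 ≈ -1.6080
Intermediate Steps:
(((329 - 2426)/(11501 - 10445) - 1*(-3567)) - 16714)/(-2424 + 10601) = ((-2097/1056 + 3567) - 16714)/8177 = ((-2097*1/1056 + 3567) - 16714)*(1/8177) = ((-699/352 + 3567) - 16714)*(1/8177) = (1254885/352 - 16714)*(1/8177) = -4628443/352*1/8177 = -4628443/2878304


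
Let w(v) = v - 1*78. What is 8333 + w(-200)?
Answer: 8055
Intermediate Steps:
w(v) = -78 + v (w(v) = v - 78 = -78 + v)
8333 + w(-200) = 8333 + (-78 - 200) = 8333 - 278 = 8055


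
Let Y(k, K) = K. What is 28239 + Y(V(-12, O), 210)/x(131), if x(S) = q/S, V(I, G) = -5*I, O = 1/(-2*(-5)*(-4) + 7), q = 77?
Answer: 314559/11 ≈ 28596.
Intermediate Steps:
O = -1/33 (O = 1/(10*(-4) + 7) = 1/(-40 + 7) = 1/(-33) = -1/33 ≈ -0.030303)
x(S) = 77/S
28239 + Y(V(-12, O), 210)/x(131) = 28239 + 210/((77/131)) = 28239 + 210/((77*(1/131))) = 28239 + 210/(77/131) = 28239 + 210*(131/77) = 28239 + 3930/11 = 314559/11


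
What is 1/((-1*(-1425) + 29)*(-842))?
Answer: -1/1224268 ≈ -8.1681e-7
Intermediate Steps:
1/((-1*(-1425) + 29)*(-842)) = 1/((1425 + 29)*(-842)) = 1/(1454*(-842)) = 1/(-1224268) = -1/1224268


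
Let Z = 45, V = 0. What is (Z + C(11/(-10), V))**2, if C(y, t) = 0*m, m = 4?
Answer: 2025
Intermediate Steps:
C(y, t) = 0 (C(y, t) = 0*4 = 0)
(Z + C(11/(-10), V))**2 = (45 + 0)**2 = 45**2 = 2025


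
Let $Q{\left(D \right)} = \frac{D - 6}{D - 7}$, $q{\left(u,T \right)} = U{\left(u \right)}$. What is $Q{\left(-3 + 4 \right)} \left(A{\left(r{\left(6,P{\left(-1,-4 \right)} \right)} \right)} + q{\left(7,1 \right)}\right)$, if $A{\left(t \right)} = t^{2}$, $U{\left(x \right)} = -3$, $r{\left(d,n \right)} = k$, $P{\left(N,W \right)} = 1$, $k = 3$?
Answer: $5$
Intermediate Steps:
$r{\left(d,n \right)} = 3$
$q{\left(u,T \right)} = -3$
$Q{\left(D \right)} = \frac{-6 + D}{-7 + D}$
$Q{\left(-3 + 4 \right)} \left(A{\left(r{\left(6,P{\left(-1,-4 \right)} \right)} \right)} + q{\left(7,1 \right)}\right) = \frac{-6 + \left(-3 + 4\right)}{-7 + \left(-3 + 4\right)} \left(3^{2} - 3\right) = \frac{-6 + 1}{-7 + 1} \left(9 - 3\right) = \frac{1}{-6} \left(-5\right) 6 = \left(- \frac{1}{6}\right) \left(-5\right) 6 = \frac{5}{6} \cdot 6 = 5$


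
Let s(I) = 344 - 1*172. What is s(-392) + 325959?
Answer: 326131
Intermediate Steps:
s(I) = 172 (s(I) = 344 - 172 = 172)
s(-392) + 325959 = 172 + 325959 = 326131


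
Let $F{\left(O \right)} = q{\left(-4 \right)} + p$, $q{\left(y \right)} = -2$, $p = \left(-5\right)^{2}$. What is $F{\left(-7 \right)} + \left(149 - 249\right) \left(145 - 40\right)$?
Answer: $-10477$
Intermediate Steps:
$p = 25$
$F{\left(O \right)} = 23$ ($F{\left(O \right)} = -2 + 25 = 23$)
$F{\left(-7 \right)} + \left(149 - 249\right) \left(145 - 40\right) = 23 + \left(149 - 249\right) \left(145 - 40\right) = 23 - 10500 = -10477$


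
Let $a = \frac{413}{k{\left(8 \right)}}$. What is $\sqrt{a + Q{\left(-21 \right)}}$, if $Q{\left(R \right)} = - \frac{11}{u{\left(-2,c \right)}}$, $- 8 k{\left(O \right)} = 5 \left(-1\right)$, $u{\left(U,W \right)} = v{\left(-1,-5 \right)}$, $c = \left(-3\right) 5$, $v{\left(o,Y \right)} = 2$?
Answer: $\frac{\sqrt{65530}}{10} \approx 25.599$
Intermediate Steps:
$c = -15$
$u{\left(U,W \right)} = 2$
$k{\left(O \right)} = \frac{5}{8}$ ($k{\left(O \right)} = - \frac{5 \left(-1\right)}{8} = \left(- \frac{1}{8}\right) \left(-5\right) = \frac{5}{8}$)
$Q{\left(R \right)} = - \frac{11}{2}$
$a = \frac{3304}{5}$ ($a = \frac{413}{\frac{5}{8}} = 413 \cdot \frac{8}{5} = \frac{3304}{5} \approx 660.8$)
$\sqrt{a + Q{\left(-21 \right)}} = \sqrt{\frac{3304}{5} - \frac{11}{2}} = \sqrt{\frac{6553}{10}} = \frac{\sqrt{65530}}{10}$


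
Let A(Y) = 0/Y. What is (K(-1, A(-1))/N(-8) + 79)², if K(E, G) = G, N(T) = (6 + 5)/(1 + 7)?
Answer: 6241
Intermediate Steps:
N(T) = 11/8
A(Y) = 0
(K(-1, A(-1))/N(-8) + 79)² = (0/(11/8) + 79)² = (0*(8/11) + 79)² = (0 + 79)² = 79² = 6241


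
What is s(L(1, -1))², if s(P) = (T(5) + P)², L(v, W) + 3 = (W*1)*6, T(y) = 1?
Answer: 4096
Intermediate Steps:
L(v, W) = -3 + 6*W (L(v, W) = -3 + (W*1)*6 = -3 + W*6 = -3 + 6*W)
s(P) = (1 + P)²
s(L(1, -1))² = ((1 + (-3 + 6*(-1)))²)² = ((1 + (-3 - 6))²)² = ((1 - 9)²)² = ((-8)²)² = 64² = 4096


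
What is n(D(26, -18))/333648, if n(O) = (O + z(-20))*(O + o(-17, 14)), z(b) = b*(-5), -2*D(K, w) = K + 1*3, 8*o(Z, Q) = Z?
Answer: -361/84736 ≈ -0.0042603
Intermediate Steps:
o(Z, Q) = Z/8
D(K, w) = -3/2 - K/2 (D(K, w) = -(K + 1*3)/2 = -(K + 3)/2 = -(3 + K)/2 = -3/2 - K/2)
z(b) = -5*b
n(O) = (100 + O)*(-17/8 + O) (n(O) = (O - 5*(-20))*(O + (1/8)*(-17)) = (O + 100)*(O - 17/8) = (100 + O)*(-17/8 + O))
n(D(26, -18))/333648 = (-425/2 + (-3/2 - 1/2*26)**2 + 783*(-3/2 - 1/2*26)/8)/333648 = (-425/2 + (-3/2 - 13)**2 + 783*(-3/2 - 13)/8)*(1/333648) = (-425/2 + (-29/2)**2 + (783/8)*(-29/2))*(1/333648) = (-425/2 + 841/4 - 22707/16)*(1/333648) = -22743/16*1/333648 = -361/84736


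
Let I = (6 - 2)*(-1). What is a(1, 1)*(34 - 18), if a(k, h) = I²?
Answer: 256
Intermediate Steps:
I = -4 (I = 4*(-1) = -4)
a(k, h) = 16 (a(k, h) = (-4)² = 16)
a(1, 1)*(34 - 18) = 16*(34 - 18) = 16*16 = 256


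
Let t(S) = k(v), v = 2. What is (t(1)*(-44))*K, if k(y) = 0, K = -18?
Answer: 0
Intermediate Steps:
t(S) = 0
(t(1)*(-44))*K = (0*(-44))*(-18) = 0*(-18) = 0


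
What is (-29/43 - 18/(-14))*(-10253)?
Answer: -1886552/301 ≈ -6267.6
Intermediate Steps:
(-29/43 - 18/(-14))*(-10253) = (-29*1/43 - 18*(-1/14))*(-10253) = (-29/43 + 9/7)*(-10253) = (184/301)*(-10253) = -1886552/301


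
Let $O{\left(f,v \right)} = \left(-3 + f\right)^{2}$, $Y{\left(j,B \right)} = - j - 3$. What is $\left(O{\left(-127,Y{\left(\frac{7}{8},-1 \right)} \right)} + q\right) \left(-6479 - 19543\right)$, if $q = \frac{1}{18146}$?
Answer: $- \frac{3990049554411}{9073} \approx -4.3977 \cdot 10^{8}$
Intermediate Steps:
$q = \frac{1}{18146} \approx 5.5109 \cdot 10^{-5}$
$Y{\left(j,B \right)} = -3 - j$
$\left(O{\left(-127,Y{\left(\frac{7}{8},-1 \right)} \right)} + q\right) \left(-6479 - 19543\right) = \left(\left(-3 - 127\right)^{2} + \frac{1}{18146}\right) \left(-6479 - 19543\right) = \left(\left(-130\right)^{2} + \frac{1}{18146}\right) \left(-26022\right) = \left(16900 + \frac{1}{18146}\right) \left(-26022\right) = \frac{306667401}{18146} \left(-26022\right) = - \frac{3990049554411}{9073}$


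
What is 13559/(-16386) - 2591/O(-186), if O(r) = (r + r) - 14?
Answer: 9305588/1581249 ≈ 5.8850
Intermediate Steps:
O(r) = -14 + 2*r (O(r) = 2*r - 14 = -14 + 2*r)
13559/(-16386) - 2591/O(-186) = 13559/(-16386) - 2591/(-14 + 2*(-186)) = 13559*(-1/16386) - 2591/(-14 - 372) = -13559/16386 - 2591/(-386) = -13559/16386 - 2591*(-1/386) = -13559/16386 + 2591/386 = 9305588/1581249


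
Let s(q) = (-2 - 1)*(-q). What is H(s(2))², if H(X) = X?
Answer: 36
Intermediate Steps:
s(q) = 3*q (s(q) = -(-3)*q = 3*q)
H(s(2))² = (3*2)² = 6² = 36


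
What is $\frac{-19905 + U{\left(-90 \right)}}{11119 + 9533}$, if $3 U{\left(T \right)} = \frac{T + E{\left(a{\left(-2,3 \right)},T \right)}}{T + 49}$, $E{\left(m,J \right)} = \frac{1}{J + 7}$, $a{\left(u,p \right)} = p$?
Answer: $- \frac{101601337}{105418134} \approx -0.96379$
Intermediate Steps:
$E{\left(m,J \right)} = \frac{1}{7 + J}$
$U{\left(T \right)} = \frac{T + \frac{1}{7 + T}}{3 \left(49 + T\right)}$ ($U{\left(T \right)} = \frac{\left(T + \frac{1}{7 + T}\right) \frac{1}{T + 49}}{3} = \frac{\left(T + \frac{1}{7 + T}\right) \frac{1}{49 + T}}{3} = \frac{\frac{1}{49 + T} \left(T + \frac{1}{7 + T}\right)}{3} = \frac{T + \frac{1}{7 + T}}{3 \left(49 + T\right)}$)
$\frac{-19905 + U{\left(-90 \right)}}{11119 + 9533} = \frac{-19905 + \frac{1 - 90 \left(7 - 90\right)}{3 \left(7 - 90\right) \left(49 - 90\right)}}{11119 + 9533} = \frac{-19905 + \frac{1 - -7470}{3 \left(-83\right) \left(-41\right)}}{20652} = \left(-19905 + \frac{1}{3} \left(- \frac{1}{83}\right) \left(- \frac{1}{41}\right) \left(1 + 7470\right)\right) \frac{1}{20652} = \left(-19905 + \frac{1}{3} \left(- \frac{1}{83}\right) \left(- \frac{1}{41}\right) 7471\right) \frac{1}{20652} = \left(-19905 + \frac{7471}{10209}\right) \frac{1}{20652} = \left(- \frac{203202674}{10209}\right) \frac{1}{20652} = - \frac{101601337}{105418134}$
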